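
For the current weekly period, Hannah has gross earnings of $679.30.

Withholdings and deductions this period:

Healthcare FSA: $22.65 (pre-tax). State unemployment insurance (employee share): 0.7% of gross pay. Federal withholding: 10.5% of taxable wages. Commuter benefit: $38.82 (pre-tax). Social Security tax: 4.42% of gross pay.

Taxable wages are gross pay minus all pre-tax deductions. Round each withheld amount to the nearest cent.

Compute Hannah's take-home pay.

Commuter benefit: $38.82
Healthcare FSA: $22.65
Pre-tax total = $38.82 + $22.65 = $61.47
Taxable wages = $679.30 − $61.47 = $617.83
Federal withholding: $617.83 × 0.105 = $64.87
State unemployment insurance (employee share): $679.30 × 0.007 = $4.76
Social Security tax: $679.30 × 0.0442 = $30.03
Total deductions = $38.82 + $22.65 + $64.87 + $4.76 + $30.03 = $161.13
Net pay = $679.30 − $161.13 = $518.17

$518.17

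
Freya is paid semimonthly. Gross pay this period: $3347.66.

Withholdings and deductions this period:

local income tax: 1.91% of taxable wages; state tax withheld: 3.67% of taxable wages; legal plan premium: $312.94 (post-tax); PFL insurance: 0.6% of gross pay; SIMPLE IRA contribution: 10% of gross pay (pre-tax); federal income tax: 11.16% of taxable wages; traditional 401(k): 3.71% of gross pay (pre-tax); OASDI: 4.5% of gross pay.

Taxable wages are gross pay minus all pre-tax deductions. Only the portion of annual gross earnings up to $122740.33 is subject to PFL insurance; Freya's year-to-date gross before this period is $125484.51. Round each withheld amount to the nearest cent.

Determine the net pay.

$1941.55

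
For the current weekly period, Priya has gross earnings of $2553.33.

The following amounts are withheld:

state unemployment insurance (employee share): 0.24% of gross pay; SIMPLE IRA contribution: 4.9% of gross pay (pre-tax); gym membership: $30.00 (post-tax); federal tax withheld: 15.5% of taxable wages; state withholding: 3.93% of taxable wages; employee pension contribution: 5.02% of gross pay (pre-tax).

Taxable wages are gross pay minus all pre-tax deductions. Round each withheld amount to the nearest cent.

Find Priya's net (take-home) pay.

$1817.01

Employee pension contribution: $2553.33 × 0.0502 = $128.18
SIMPLE IRA contribution: $2553.33 × 0.049 = $125.11
Pre-tax total = $128.18 + $125.11 = $253.29
Taxable wages = $2553.33 − $253.29 = $2300.04
State withholding: $2300.04 × 0.0393 = $90.39
Federal tax withheld: $2300.04 × 0.155 = $356.51
State unemployment insurance (employee share): $2553.33 × 0.0024 = $6.13
Gym membership: $30.00
Total deductions = $128.18 + $125.11 + $90.39 + $356.51 + $6.13 + $30.00 = $736.32
Net pay = $2553.33 − $736.32 = $1817.01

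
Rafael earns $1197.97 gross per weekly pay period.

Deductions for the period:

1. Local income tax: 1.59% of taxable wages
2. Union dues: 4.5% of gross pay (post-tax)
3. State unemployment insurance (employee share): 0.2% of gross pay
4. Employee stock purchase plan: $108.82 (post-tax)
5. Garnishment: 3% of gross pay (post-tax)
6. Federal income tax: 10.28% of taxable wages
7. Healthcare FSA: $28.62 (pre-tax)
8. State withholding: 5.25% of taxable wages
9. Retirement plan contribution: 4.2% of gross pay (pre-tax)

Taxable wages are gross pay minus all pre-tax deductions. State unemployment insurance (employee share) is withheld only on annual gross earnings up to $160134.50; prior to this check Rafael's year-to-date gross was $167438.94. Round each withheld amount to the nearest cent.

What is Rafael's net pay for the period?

$728.79

Healthcare FSA: $28.62
Retirement plan contribution: $1197.97 × 0.042 = $50.31
Pre-tax total = $28.62 + $50.31 = $78.93
Taxable wages = $1197.97 − $78.93 = $1119.04
Federal income tax: $1119.04 × 0.1028 = $115.04
State withholding: $1119.04 × 0.0525 = $58.75
Local income tax: $1119.04 × 0.0159 = $17.79
State unemployment insurance (employee share): annual cap $160134.50 already reached (YTD $167438.94), so $0.00
Garnishment: $1197.97 × 0.03 = $35.94
Employee stock purchase plan: $108.82
Union dues: $1197.97 × 0.045 = $53.91
Total deductions = $28.62 + $50.31 + $115.04 + $58.75 + $17.79 + $0.00 + $35.94 + $108.82 + $53.91 = $469.18
Net pay = $1197.97 − $469.18 = $728.79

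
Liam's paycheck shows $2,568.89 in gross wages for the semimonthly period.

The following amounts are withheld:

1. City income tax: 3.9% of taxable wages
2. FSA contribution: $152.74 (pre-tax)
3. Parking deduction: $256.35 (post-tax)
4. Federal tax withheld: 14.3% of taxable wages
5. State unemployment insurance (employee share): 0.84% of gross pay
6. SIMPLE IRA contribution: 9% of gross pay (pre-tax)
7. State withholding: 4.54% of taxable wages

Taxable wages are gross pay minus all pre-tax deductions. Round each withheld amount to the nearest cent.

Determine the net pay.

$1,410.16

SIMPLE IRA contribution: $2,568.89 × 0.09 = $231.20
FSA contribution: $152.74
Pre-tax total = $231.20 + $152.74 = $383.94
Taxable wages = $2,568.89 − $383.94 = $2,184.95
Federal tax withheld: $2,184.95 × 0.143 = $312.45
City income tax: $2,184.95 × 0.039 = $85.21
State withholding: $2,184.95 × 0.0454 = $99.20
State unemployment insurance (employee share): $2,568.89 × 0.0084 = $21.58
Parking deduction: $256.35
Total deductions = $231.20 + $152.74 + $312.45 + $85.21 + $99.20 + $21.58 + $256.35 = $1,158.73
Net pay = $2,568.89 − $1,158.73 = $1,410.16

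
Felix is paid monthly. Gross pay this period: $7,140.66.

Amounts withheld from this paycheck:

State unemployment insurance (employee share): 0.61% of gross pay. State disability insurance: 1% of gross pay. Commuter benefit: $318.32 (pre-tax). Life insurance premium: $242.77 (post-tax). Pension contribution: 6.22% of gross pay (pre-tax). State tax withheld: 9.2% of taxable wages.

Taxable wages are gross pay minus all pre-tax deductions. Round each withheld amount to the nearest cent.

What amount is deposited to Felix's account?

$5,433.66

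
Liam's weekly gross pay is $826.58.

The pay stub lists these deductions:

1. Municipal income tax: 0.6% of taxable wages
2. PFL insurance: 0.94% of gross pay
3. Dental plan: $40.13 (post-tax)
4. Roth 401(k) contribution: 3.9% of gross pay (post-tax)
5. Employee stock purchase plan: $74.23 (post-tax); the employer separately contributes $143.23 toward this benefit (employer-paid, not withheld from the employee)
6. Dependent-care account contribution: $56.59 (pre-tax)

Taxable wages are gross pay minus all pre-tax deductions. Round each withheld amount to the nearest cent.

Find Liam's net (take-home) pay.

Dependent-care account contribution: $56.59
Taxable wages = $826.58 − $56.59 = $769.99
Municipal income tax: $769.99 × 0.006 = $4.62
PFL insurance: $826.58 × 0.0094 = $7.77
Roth 401(k) contribution: $826.58 × 0.039 = $32.24
Dental plan: $40.13
Employee stock purchase plan: $74.23
(Employer's $143.23 toward employee stock purchase plan is not withheld from the employee.)
Total deductions = $56.59 + $4.62 + $7.77 + $32.24 + $40.13 + $74.23 = $215.58
Net pay = $826.58 − $215.58 = $611.00

$611.00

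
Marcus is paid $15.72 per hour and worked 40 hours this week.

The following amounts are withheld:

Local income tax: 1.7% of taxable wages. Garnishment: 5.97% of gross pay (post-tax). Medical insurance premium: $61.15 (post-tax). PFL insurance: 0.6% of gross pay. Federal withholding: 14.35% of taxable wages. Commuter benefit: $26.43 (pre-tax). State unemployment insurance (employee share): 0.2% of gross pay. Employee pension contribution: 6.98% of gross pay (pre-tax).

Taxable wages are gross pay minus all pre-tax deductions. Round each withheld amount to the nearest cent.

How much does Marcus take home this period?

$365.13

Gross pay: 40 × $15.72 = $628.80
Employee pension contribution: $628.80 × 0.0698 = $43.89
Commuter benefit: $26.43
Pre-tax total = $43.89 + $26.43 = $70.32
Taxable wages = $628.80 − $70.32 = $558.48
Federal withholding: $558.48 × 0.1435 = $80.14
Local income tax: $558.48 × 0.017 = $9.49
PFL insurance: $628.80 × 0.006 = $3.77
State unemployment insurance (employee share): $628.80 × 0.002 = $1.26
Medical insurance premium: $61.15
Garnishment: $628.80 × 0.0597 = $37.54
Total deductions = $43.89 + $26.43 + $80.14 + $9.49 + $3.77 + $1.26 + $61.15 + $37.54 = $263.67
Net pay = $628.80 − $263.67 = $365.13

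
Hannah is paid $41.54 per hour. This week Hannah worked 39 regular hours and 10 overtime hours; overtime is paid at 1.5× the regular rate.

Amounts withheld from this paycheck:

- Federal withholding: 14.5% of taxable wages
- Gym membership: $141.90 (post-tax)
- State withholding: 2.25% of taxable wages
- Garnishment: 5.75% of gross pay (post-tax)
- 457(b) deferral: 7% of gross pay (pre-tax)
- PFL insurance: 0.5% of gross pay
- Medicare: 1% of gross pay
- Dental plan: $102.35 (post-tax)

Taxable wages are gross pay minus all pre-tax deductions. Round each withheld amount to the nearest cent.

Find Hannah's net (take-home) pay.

Regular pay: 39 × $41.54 = $1,620.06
Overtime pay: 10 × $41.54 × 1.5 = $623.10
Gross pay = $1,620.06 + $623.10 = $2,243.16
457(b) deferral: $2,243.16 × 0.07 = $157.02
Taxable wages = $2,243.16 − $157.02 = $2,086.14
Federal withholding: $2,086.14 × 0.145 = $302.49
State withholding: $2,086.14 × 0.0225 = $46.94
Medicare: $2,243.16 × 0.01 = $22.43
PFL insurance: $2,243.16 × 0.005 = $11.22
Garnishment: $2,243.16 × 0.0575 = $128.98
Gym membership: $141.90
Dental plan: $102.35
Total deductions = $157.02 + $302.49 + $46.94 + $22.43 + $11.22 + $128.98 + $141.90 + $102.35 = $913.33
Net pay = $2,243.16 − $913.33 = $1,329.83

$1,329.83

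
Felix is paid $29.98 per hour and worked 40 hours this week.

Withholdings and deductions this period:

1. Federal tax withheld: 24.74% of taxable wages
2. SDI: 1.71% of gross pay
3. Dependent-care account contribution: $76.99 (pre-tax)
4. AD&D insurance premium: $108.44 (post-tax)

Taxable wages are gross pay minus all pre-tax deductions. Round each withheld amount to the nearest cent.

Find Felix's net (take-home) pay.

$715.63

Gross pay: 40 × $29.98 = $1,199.20
Dependent-care account contribution: $76.99
Taxable wages = $1,199.20 − $76.99 = $1,122.21
Federal tax withheld: $1,122.21 × 0.2474 = $277.63
SDI: $1,199.20 × 0.0171 = $20.51
AD&D insurance premium: $108.44
Total deductions = $76.99 + $277.63 + $20.51 + $108.44 = $483.57
Net pay = $1,199.20 − $483.57 = $715.63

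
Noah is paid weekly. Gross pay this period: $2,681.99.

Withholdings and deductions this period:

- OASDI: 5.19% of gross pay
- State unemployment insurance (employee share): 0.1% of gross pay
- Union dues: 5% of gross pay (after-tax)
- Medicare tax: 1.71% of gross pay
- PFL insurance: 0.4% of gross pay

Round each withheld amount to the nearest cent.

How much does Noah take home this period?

$2,349.42

PFL insurance: $2,681.99 × 0.004 = $10.73
State unemployment insurance (employee share): $2,681.99 × 0.001 = $2.68
OASDI: $2,681.99 × 0.0519 = $139.20
Medicare tax: $2,681.99 × 0.0171 = $45.86
Union dues: $2,681.99 × 0.05 = $134.10
Total deductions = $10.73 + $2.68 + $139.20 + $45.86 + $134.10 = $332.57
Net pay = $2,681.99 − $332.57 = $2,349.42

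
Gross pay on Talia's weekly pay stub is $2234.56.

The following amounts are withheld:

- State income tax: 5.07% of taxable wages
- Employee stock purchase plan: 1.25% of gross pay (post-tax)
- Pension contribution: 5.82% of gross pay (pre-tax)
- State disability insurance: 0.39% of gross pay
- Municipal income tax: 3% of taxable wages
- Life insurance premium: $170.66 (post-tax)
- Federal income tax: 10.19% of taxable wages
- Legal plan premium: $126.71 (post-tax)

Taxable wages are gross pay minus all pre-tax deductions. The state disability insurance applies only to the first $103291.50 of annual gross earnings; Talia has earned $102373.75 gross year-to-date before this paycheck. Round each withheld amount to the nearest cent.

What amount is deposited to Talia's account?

$1391.34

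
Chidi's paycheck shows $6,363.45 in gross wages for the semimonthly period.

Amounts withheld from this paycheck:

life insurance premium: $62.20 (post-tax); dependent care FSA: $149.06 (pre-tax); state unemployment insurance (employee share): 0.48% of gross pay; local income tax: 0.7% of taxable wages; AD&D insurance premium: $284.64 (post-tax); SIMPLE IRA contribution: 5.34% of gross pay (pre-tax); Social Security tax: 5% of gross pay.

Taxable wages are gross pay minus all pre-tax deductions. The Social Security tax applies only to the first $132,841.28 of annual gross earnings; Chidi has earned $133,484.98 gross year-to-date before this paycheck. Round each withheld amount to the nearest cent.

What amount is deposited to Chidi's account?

$5,456.08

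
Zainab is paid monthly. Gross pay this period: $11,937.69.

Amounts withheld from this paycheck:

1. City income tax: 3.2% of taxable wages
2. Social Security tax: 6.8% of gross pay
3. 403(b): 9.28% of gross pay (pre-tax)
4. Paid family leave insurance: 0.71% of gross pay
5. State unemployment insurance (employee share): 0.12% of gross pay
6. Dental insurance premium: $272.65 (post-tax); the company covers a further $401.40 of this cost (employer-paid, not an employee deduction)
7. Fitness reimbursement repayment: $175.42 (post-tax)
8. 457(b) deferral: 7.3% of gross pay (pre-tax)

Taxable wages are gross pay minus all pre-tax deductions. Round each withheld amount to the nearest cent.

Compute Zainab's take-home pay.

403(b): $11,937.69 × 0.0928 = $1,107.82
457(b) deferral: $11,937.69 × 0.073 = $871.45
Pre-tax total = $1,107.82 + $871.45 = $1,979.27
Taxable wages = $11,937.69 − $1,979.27 = $9,958.42
City income tax: $9,958.42 × 0.032 = $318.67
State unemployment insurance (employee share): $11,937.69 × 0.0012 = $14.33
Social Security tax: $11,937.69 × 0.068 = $811.76
Paid family leave insurance: $11,937.69 × 0.0071 = $84.76
Dental insurance premium: $272.65
Fitness reimbursement repayment: $175.42
(Employer's $401.40 toward dental insurance premium is not withheld from the employee.)
Total deductions = $1,107.82 + $871.45 + $318.67 + $14.33 + $811.76 + $84.76 + $272.65 + $175.42 = $3,656.86
Net pay = $11,937.69 − $3,656.86 = $8,280.83

$8,280.83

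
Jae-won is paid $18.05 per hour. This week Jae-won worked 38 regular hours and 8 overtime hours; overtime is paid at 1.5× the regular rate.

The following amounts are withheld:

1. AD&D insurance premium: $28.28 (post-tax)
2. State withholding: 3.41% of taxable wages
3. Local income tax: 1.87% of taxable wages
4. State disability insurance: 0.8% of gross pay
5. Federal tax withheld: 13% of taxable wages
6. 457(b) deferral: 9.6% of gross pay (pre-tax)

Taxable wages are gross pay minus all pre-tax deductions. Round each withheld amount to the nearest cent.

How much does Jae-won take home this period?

$631.22

Regular pay: 38 × $18.05 = $685.90
Overtime pay: 8 × $18.05 × 1.5 = $216.60
Gross pay = $685.90 + $216.60 = $902.50
457(b) deferral: $902.50 × 0.096 = $86.64
Taxable wages = $902.50 − $86.64 = $815.86
Federal tax withheld: $815.86 × 0.13 = $106.06
Local income tax: $815.86 × 0.0187 = $15.26
State withholding: $815.86 × 0.0341 = $27.82
State disability insurance: $902.50 × 0.008 = $7.22
AD&D insurance premium: $28.28
Total deductions = $86.64 + $106.06 + $15.26 + $27.82 + $7.22 + $28.28 = $271.28
Net pay = $902.50 − $271.28 = $631.22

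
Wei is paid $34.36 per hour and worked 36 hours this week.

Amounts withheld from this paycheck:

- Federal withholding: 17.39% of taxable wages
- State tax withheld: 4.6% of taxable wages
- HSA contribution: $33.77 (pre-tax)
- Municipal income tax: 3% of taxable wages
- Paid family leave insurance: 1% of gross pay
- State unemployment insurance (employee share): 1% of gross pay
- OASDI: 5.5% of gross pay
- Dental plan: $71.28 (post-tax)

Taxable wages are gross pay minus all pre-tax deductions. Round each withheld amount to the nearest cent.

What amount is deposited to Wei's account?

$738.46

Gross pay: 36 × $34.36 = $1,236.96
HSA contribution: $33.77
Taxable wages = $1,236.96 − $33.77 = $1,203.19
Municipal income tax: $1,203.19 × 0.03 = $36.10
Federal withholding: $1,203.19 × 0.1739 = $209.23
State tax withheld: $1,203.19 × 0.046 = $55.35
State unemployment insurance (employee share): $1,236.96 × 0.01 = $12.37
Paid family leave insurance: $1,236.96 × 0.01 = $12.37
OASDI: $1,236.96 × 0.055 = $68.03
Dental plan: $71.28
Total deductions = $33.77 + $36.10 + $209.23 + $55.35 + $12.37 + $12.37 + $68.03 + $71.28 = $498.50
Net pay = $1,236.96 − $498.50 = $738.46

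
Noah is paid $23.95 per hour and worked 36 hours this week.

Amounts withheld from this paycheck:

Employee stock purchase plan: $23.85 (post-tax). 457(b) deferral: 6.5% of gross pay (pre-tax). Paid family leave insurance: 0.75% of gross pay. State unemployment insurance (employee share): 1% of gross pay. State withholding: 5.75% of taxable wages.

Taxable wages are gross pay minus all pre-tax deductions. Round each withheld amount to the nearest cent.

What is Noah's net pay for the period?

$720.87

Gross pay: 36 × $23.95 = $862.20
457(b) deferral: $862.20 × 0.065 = $56.04
Taxable wages = $862.20 − $56.04 = $806.16
State withholding: $806.16 × 0.0575 = $46.35
Paid family leave insurance: $862.20 × 0.0075 = $6.47
State unemployment insurance (employee share): $862.20 × 0.01 = $8.62
Employee stock purchase plan: $23.85
Total deductions = $56.04 + $46.35 + $6.47 + $8.62 + $23.85 = $141.33
Net pay = $862.20 − $141.33 = $720.87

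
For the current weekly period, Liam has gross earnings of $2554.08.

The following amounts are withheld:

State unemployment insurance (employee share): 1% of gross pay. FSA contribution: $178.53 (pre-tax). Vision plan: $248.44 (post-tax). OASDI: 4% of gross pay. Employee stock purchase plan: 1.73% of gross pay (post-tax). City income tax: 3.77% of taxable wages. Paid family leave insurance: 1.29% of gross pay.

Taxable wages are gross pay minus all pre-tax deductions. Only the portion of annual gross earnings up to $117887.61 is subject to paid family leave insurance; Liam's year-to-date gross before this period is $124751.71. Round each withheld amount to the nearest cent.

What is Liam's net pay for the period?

FSA contribution: $178.53
Taxable wages = $2554.08 − $178.53 = $2375.55
City income tax: $2375.55 × 0.0377 = $89.56
OASDI: $2554.08 × 0.04 = $102.16
State unemployment insurance (employee share): $2554.08 × 0.01 = $25.54
Paid family leave insurance: annual cap $117887.61 already reached (YTD $124751.71), so $0.00
Vision plan: $248.44
Employee stock purchase plan: $2554.08 × 0.0173 = $44.19
Total deductions = $178.53 + $89.56 + $102.16 + $25.54 + $0.00 + $248.44 + $44.19 = $688.42
Net pay = $2554.08 − $688.42 = $1865.66

$1865.66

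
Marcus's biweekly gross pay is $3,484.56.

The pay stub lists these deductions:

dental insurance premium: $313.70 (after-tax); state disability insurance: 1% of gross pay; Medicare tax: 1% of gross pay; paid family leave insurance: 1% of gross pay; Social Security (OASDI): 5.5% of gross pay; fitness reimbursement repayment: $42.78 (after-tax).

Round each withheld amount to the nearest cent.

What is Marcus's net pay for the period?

$2,831.88

Medicare tax: $3,484.56 × 0.01 = $34.85
State disability insurance: $3,484.56 × 0.01 = $34.85
Social Security (OASDI): $3,484.56 × 0.055 = $191.65
Paid family leave insurance: $3,484.56 × 0.01 = $34.85
Dental insurance premium: $313.70
Fitness reimbursement repayment: $42.78
Total deductions = $34.85 + $34.85 + $191.65 + $34.85 + $313.70 + $42.78 = $652.68
Net pay = $3,484.56 − $652.68 = $2,831.88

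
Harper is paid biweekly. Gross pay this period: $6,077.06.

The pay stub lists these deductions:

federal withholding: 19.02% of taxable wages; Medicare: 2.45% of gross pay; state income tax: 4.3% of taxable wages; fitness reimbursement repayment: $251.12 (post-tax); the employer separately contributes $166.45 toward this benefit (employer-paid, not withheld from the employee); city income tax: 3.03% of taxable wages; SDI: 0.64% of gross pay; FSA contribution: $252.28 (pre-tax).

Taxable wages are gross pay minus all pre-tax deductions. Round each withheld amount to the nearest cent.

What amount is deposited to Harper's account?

FSA contribution: $252.28
Taxable wages = $6,077.06 − $252.28 = $5,824.78
City income tax: $5,824.78 × 0.0303 = $176.49
State income tax: $5,824.78 × 0.043 = $250.47
Federal withholding: $5,824.78 × 0.1902 = $1,107.87
SDI: $6,077.06 × 0.0064 = $38.89
Medicare: $6,077.06 × 0.0245 = $148.89
Fitness reimbursement repayment: $251.12
(Employer's $166.45 toward fitness reimbursement repayment is not withheld from the employee.)
Total deductions = $252.28 + $176.49 + $250.47 + $1,107.87 + $38.89 + $148.89 + $251.12 = $2,226.01
Net pay = $6,077.06 − $2,226.01 = $3,851.05

$3,851.05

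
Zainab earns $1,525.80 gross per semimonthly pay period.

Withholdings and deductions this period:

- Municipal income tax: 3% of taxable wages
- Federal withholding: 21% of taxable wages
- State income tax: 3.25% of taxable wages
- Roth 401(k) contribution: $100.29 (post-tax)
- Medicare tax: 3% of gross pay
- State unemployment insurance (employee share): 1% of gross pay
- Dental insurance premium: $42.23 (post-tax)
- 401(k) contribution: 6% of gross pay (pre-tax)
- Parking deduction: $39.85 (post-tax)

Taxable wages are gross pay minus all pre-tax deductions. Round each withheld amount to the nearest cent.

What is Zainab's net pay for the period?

401(k) contribution: $1,525.80 × 0.06 = $91.55
Taxable wages = $1,525.80 − $91.55 = $1,434.25
Federal withholding: $1,434.25 × 0.21 = $301.19
State income tax: $1,434.25 × 0.0325 = $46.61
Municipal income tax: $1,434.25 × 0.03 = $43.03
State unemployment insurance (employee share): $1,525.80 × 0.01 = $15.26
Medicare tax: $1,525.80 × 0.03 = $45.77
Parking deduction: $39.85
Dental insurance premium: $42.23
Roth 401(k) contribution: $100.29
Total deductions = $91.55 + $301.19 + $46.61 + $43.03 + $15.26 + $45.77 + $39.85 + $42.23 + $100.29 = $725.78
Net pay = $1,525.80 − $725.78 = $800.02

$800.02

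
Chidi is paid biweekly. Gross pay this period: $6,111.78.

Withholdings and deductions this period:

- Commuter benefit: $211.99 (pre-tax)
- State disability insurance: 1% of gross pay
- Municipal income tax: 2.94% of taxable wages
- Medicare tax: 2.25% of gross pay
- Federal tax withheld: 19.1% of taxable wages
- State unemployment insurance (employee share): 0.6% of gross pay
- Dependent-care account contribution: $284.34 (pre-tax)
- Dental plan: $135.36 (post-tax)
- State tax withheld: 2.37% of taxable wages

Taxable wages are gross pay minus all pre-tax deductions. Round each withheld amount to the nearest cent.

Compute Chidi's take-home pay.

$3,874.05

Dependent-care account contribution: $284.34
Commuter benefit: $211.99
Pre-tax total = $284.34 + $211.99 = $496.33
Taxable wages = $6,111.78 − $496.33 = $5,615.45
State tax withheld: $5,615.45 × 0.0237 = $133.09
Federal tax withheld: $5,615.45 × 0.191 = $1,072.55
Municipal income tax: $5,615.45 × 0.0294 = $165.09
State disability insurance: $6,111.78 × 0.01 = $61.12
State unemployment insurance (employee share): $6,111.78 × 0.006 = $36.67
Medicare tax: $6,111.78 × 0.0225 = $137.52
Dental plan: $135.36
Total deductions = $284.34 + $211.99 + $133.09 + $1,072.55 + $165.09 + $61.12 + $36.67 + $137.52 + $135.36 = $2,237.73
Net pay = $6,111.78 − $2,237.73 = $3,874.05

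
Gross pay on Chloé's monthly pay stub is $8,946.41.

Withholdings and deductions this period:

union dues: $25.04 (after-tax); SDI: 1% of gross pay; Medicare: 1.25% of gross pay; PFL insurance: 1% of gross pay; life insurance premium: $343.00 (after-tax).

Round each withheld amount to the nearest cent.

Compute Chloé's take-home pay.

PFL insurance: $8,946.41 × 0.01 = $89.46
Medicare: $8,946.41 × 0.0125 = $111.83
SDI: $8,946.41 × 0.01 = $89.46
Life insurance premium: $343.00
Union dues: $25.04
Total deductions = $89.46 + $111.83 + $89.46 + $343.00 + $25.04 = $658.79
Net pay = $8,946.41 − $658.79 = $8,287.62

$8,287.62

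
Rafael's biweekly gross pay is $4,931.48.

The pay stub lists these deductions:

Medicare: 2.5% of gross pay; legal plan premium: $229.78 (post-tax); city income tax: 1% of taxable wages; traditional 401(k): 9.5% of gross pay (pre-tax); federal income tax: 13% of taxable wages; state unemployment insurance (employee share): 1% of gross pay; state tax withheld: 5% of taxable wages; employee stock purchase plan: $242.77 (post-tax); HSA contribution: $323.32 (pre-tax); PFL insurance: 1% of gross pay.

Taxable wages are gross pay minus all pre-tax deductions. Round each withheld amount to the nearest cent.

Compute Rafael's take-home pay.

$2,658.67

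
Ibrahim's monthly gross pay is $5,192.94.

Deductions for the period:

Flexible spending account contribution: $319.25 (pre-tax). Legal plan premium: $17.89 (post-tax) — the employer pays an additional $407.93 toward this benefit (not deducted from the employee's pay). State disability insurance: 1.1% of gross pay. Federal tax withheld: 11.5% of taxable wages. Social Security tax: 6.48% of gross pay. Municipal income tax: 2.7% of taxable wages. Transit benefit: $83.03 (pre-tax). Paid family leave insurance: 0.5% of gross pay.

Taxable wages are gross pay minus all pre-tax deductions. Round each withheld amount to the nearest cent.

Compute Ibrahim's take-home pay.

$3,672.91

Flexible spending account contribution: $319.25
Transit benefit: $83.03
Pre-tax total = $319.25 + $83.03 = $402.28
Taxable wages = $5,192.94 − $402.28 = $4,790.66
Municipal income tax: $4,790.66 × 0.027 = $129.35
Federal tax withheld: $4,790.66 × 0.115 = $550.93
Paid family leave insurance: $5,192.94 × 0.005 = $25.96
Social Security tax: $5,192.94 × 0.0648 = $336.50
State disability insurance: $5,192.94 × 0.011 = $57.12
Legal plan premium: $17.89
(Employer's $407.93 toward legal plan premium is not withheld from the employee.)
Total deductions = $319.25 + $83.03 + $129.35 + $550.93 + $25.96 + $336.50 + $57.12 + $17.89 = $1,520.03
Net pay = $5,192.94 − $1,520.03 = $3,672.91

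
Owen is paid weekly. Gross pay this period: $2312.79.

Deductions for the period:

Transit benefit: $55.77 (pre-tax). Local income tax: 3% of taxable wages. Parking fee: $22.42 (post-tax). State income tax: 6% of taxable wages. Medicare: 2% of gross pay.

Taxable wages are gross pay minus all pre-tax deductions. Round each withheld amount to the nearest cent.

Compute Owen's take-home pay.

Transit benefit: $55.77
Taxable wages = $2312.79 − $55.77 = $2257.02
Local income tax: $2257.02 × 0.03 = $67.71
State income tax: $2257.02 × 0.06 = $135.42
Medicare: $2312.79 × 0.02 = $46.26
Parking fee: $22.42
Total deductions = $55.77 + $67.71 + $135.42 + $46.26 + $22.42 = $327.58
Net pay = $2312.79 − $327.58 = $1985.21

$1985.21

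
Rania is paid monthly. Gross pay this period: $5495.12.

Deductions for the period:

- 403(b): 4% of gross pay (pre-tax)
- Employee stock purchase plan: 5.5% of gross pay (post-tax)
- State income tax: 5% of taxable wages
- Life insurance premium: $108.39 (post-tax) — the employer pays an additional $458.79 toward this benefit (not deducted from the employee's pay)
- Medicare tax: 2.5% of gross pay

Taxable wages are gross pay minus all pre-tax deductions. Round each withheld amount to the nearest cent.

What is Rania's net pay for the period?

403(b): $5495.12 × 0.04 = $219.80
Taxable wages = $5495.12 − $219.80 = $5275.32
State income tax: $5275.32 × 0.05 = $263.77
Medicare tax: $5495.12 × 0.025 = $137.38
Employee stock purchase plan: $5495.12 × 0.055 = $302.23
Life insurance premium: $108.39
(Employer's $458.79 toward life insurance premium is not withheld from the employee.)
Total deductions = $219.80 + $263.77 + $137.38 + $302.23 + $108.39 = $1031.57
Net pay = $5495.12 − $1031.57 = $4463.55

$4463.55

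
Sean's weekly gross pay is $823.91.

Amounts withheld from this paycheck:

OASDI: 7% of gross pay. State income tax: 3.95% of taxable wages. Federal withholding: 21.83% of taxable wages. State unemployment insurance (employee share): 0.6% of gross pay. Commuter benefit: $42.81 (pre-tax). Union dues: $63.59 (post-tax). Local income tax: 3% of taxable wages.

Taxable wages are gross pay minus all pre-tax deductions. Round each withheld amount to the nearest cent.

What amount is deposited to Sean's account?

Commuter benefit: $42.81
Taxable wages = $823.91 − $42.81 = $781.10
State income tax: $781.10 × 0.0395 = $30.85
Local income tax: $781.10 × 0.03 = $23.43
Federal withholding: $781.10 × 0.2183 = $170.51
OASDI: $823.91 × 0.07 = $57.67
State unemployment insurance (employee share): $823.91 × 0.006 = $4.94
Union dues: $63.59
Total deductions = $42.81 + $30.85 + $23.43 + $170.51 + $57.67 + $4.94 + $63.59 = $393.80
Net pay = $823.91 − $393.80 = $430.11

$430.11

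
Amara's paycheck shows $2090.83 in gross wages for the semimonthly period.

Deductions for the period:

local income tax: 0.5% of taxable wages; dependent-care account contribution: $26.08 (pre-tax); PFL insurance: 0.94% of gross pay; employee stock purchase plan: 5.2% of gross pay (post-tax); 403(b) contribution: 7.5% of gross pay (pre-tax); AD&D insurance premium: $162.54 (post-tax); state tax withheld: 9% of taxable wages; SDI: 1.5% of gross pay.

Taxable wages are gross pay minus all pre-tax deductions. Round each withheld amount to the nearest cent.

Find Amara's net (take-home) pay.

Dependent-care account contribution: $26.08
403(b) contribution: $2090.83 × 0.075 = $156.81
Pre-tax total = $26.08 + $156.81 = $182.89
Taxable wages = $2090.83 − $182.89 = $1907.94
State tax withheld: $1907.94 × 0.09 = $171.71
Local income tax: $1907.94 × 0.005 = $9.54
PFL insurance: $2090.83 × 0.0094 = $19.65
SDI: $2090.83 × 0.015 = $31.36
AD&D insurance premium: $162.54
Employee stock purchase plan: $2090.83 × 0.052 = $108.72
Total deductions = $26.08 + $156.81 + $171.71 + $9.54 + $19.65 + $31.36 + $162.54 + $108.72 = $686.41
Net pay = $2090.83 − $686.41 = $1404.42

$1404.42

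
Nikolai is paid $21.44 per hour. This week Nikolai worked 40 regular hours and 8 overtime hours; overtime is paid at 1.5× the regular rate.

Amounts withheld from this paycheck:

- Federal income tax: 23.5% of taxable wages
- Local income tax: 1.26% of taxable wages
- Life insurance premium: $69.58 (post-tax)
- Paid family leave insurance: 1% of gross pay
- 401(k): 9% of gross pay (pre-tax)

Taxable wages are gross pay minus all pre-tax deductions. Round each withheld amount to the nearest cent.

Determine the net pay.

Regular pay: 40 × $21.44 = $857.60
Overtime pay: 8 × $21.44 × 1.5 = $257.28
Gross pay = $857.60 + $257.28 = $1114.88
401(k): $1114.88 × 0.09 = $100.34
Taxable wages = $1114.88 − $100.34 = $1014.54
Local income tax: $1014.54 × 0.0126 = $12.78
Federal income tax: $1014.54 × 0.235 = $238.42
Paid family leave insurance: $1114.88 × 0.01 = $11.15
Life insurance premium: $69.58
Total deductions = $100.34 + $12.78 + $238.42 + $11.15 + $69.58 = $432.27
Net pay = $1114.88 − $432.27 = $682.61

$682.61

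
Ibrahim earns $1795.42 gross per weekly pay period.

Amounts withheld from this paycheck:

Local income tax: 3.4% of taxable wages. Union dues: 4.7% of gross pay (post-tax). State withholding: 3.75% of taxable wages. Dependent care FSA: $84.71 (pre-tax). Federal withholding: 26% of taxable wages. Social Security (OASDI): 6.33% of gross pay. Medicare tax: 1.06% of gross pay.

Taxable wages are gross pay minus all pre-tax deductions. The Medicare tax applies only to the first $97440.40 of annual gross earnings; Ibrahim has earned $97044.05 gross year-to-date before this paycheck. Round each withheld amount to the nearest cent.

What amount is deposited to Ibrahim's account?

$941.39

Dependent care FSA: $84.71
Taxable wages = $1795.42 − $84.71 = $1710.71
Federal withholding: $1710.71 × 0.26 = $444.78
State withholding: $1710.71 × 0.0375 = $64.15
Local income tax: $1710.71 × 0.034 = $58.16
Social Security (OASDI): $1795.42 × 0.0633 = $113.65
Medicare tax: only $97440.40 − $97044.05 = $396.35 of this check is subject → $396.35 × 0.0106 = $4.20
Union dues: $1795.42 × 0.047 = $84.38
Total deductions = $84.71 + $444.78 + $64.15 + $58.16 + $113.65 + $4.20 + $84.38 = $854.03
Net pay = $1795.42 − $854.03 = $941.39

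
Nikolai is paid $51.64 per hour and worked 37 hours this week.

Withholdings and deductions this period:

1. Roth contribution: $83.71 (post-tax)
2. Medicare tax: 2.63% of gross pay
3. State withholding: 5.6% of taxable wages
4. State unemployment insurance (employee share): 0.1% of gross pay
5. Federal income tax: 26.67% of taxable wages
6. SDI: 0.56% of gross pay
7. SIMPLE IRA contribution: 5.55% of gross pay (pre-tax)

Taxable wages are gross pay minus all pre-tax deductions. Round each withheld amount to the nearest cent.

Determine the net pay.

Gross pay: 37 × $51.64 = $1,910.68
SIMPLE IRA contribution: $1,910.68 × 0.0555 = $106.04
Taxable wages = $1,910.68 − $106.04 = $1,804.64
Federal income tax: $1,804.64 × 0.2667 = $481.30
State withholding: $1,804.64 × 0.056 = $101.06
SDI: $1,910.68 × 0.0056 = $10.70
Medicare tax: $1,910.68 × 0.0263 = $50.25
State unemployment insurance (employee share): $1,910.68 × 0.001 = $1.91
Roth contribution: $83.71
Total deductions = $106.04 + $481.30 + $101.06 + $10.70 + $50.25 + $1.91 + $83.71 = $834.97
Net pay = $1,910.68 − $834.97 = $1,075.71

$1,075.71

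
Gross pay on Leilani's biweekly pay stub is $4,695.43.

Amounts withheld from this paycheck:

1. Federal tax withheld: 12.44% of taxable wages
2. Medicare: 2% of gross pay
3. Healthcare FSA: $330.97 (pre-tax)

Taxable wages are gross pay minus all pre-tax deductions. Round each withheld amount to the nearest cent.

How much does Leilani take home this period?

Healthcare FSA: $330.97
Taxable wages = $4,695.43 − $330.97 = $4,364.46
Federal tax withheld: $4,364.46 × 0.1244 = $542.94
Medicare: $4,695.43 × 0.02 = $93.91
Total deductions = $330.97 + $542.94 + $93.91 = $967.82
Net pay = $4,695.43 − $967.82 = $3,727.61

$3,727.61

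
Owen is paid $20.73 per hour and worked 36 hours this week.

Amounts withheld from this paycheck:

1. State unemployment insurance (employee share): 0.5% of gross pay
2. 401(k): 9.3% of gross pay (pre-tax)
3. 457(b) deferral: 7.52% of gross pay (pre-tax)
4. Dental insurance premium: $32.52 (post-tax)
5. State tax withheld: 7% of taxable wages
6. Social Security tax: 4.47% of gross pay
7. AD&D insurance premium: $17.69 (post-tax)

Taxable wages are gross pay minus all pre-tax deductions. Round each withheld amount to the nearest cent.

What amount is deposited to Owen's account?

$490.01

Gross pay: 36 × $20.73 = $746.28
457(b) deferral: $746.28 × 0.0752 = $56.12
401(k): $746.28 × 0.093 = $69.40
Pre-tax total = $56.12 + $69.40 = $125.52
Taxable wages = $746.28 − $125.52 = $620.76
State tax withheld: $620.76 × 0.07 = $43.45
Social Security tax: $746.28 × 0.0447 = $33.36
State unemployment insurance (employee share): $746.28 × 0.005 = $3.73
Dental insurance premium: $32.52
AD&D insurance premium: $17.69
Total deductions = $56.12 + $69.40 + $43.45 + $33.36 + $3.73 + $32.52 + $17.69 = $256.27
Net pay = $746.28 − $256.27 = $490.01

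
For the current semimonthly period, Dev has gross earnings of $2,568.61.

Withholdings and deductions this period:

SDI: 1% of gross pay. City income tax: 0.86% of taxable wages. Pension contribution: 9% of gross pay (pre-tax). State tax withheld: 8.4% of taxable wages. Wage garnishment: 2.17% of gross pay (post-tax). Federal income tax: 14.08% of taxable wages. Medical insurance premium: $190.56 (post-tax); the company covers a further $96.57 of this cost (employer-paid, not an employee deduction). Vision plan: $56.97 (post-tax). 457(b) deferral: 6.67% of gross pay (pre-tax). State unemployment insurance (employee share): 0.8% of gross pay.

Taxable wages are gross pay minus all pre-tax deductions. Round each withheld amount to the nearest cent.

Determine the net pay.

$1,311.03

457(b) deferral: $2,568.61 × 0.0667 = $171.33
Pension contribution: $2,568.61 × 0.09 = $231.17
Pre-tax total = $171.33 + $231.17 = $402.50
Taxable wages = $2,568.61 − $402.50 = $2,166.11
State tax withheld: $2,166.11 × 0.084 = $181.95
City income tax: $2,166.11 × 0.0086 = $18.63
Federal income tax: $2,166.11 × 0.1408 = $304.99
State unemployment insurance (employee share): $2,568.61 × 0.008 = $20.55
SDI: $2,568.61 × 0.01 = $25.69
Vision plan: $56.97
Wage garnishment: $2,568.61 × 0.0217 = $55.74
Medical insurance premium: $190.56
(Employer's $96.57 toward medical insurance premium is not withheld from the employee.)
Total deductions = $171.33 + $231.17 + $181.95 + $18.63 + $304.99 + $20.55 + $25.69 + $56.97 + $55.74 + $190.56 = $1,257.58
Net pay = $2,568.61 − $1,257.58 = $1,311.03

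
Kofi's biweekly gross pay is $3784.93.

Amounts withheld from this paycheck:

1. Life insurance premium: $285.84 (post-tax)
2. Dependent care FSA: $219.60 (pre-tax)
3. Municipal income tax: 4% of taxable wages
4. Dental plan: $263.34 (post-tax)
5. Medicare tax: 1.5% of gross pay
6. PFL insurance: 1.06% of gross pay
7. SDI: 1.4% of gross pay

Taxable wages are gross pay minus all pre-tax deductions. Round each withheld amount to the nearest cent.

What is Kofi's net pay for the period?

$2723.66

Dependent care FSA: $219.60
Taxable wages = $3784.93 − $219.60 = $3565.33
Municipal income tax: $3565.33 × 0.04 = $142.61
Medicare tax: $3784.93 × 0.015 = $56.77
PFL insurance: $3784.93 × 0.0106 = $40.12
SDI: $3784.93 × 0.014 = $52.99
Life insurance premium: $285.84
Dental plan: $263.34
Total deductions = $219.60 + $142.61 + $56.77 + $40.12 + $52.99 + $285.84 + $263.34 = $1061.27
Net pay = $3784.93 − $1061.27 = $2723.66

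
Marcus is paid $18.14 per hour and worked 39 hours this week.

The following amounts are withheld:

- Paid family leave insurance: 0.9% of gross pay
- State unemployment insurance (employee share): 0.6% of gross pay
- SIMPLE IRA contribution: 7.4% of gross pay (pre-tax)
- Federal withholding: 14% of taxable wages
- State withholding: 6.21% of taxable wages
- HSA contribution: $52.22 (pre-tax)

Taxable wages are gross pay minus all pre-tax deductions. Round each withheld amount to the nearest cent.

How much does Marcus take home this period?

Gross pay: 39 × $18.14 = $707.46
HSA contribution: $52.22
SIMPLE IRA contribution: $707.46 × 0.074 = $52.35
Pre-tax total = $52.22 + $52.35 = $104.57
Taxable wages = $707.46 − $104.57 = $602.89
State withholding: $602.89 × 0.0621 = $37.44
Federal withholding: $602.89 × 0.14 = $84.40
State unemployment insurance (employee share): $707.46 × 0.006 = $4.24
Paid family leave insurance: $707.46 × 0.009 = $6.37
Total deductions = $52.22 + $52.35 + $37.44 + $84.40 + $4.24 + $6.37 = $237.02
Net pay = $707.46 − $237.02 = $470.44

$470.44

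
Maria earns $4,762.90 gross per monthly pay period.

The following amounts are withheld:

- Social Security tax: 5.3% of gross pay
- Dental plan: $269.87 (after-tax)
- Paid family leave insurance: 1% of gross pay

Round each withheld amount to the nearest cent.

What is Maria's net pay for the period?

$4,192.97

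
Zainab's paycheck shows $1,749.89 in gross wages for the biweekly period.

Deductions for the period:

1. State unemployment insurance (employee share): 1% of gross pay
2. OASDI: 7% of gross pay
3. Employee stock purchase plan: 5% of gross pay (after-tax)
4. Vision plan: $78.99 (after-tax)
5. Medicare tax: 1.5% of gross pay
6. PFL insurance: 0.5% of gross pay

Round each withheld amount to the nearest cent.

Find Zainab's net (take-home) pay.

State unemployment insurance (employee share): $1,749.89 × 0.01 = $17.50
Medicare tax: $1,749.89 × 0.015 = $26.25
OASDI: $1,749.89 × 0.07 = $122.49
PFL insurance: $1,749.89 × 0.005 = $8.75
Employee stock purchase plan: $1,749.89 × 0.05 = $87.49
Vision plan: $78.99
Total deductions = $17.50 + $26.25 + $122.49 + $8.75 + $87.49 + $78.99 = $341.47
Net pay = $1,749.89 − $341.47 = $1,408.42

$1,408.42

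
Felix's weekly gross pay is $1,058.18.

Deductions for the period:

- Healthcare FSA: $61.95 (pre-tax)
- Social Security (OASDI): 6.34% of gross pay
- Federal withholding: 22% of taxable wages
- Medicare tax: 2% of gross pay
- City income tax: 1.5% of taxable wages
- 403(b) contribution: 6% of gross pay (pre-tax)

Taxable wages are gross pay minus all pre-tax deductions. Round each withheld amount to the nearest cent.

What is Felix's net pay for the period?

Healthcare FSA: $61.95
403(b) contribution: $1,058.18 × 0.06 = $63.49
Pre-tax total = $61.95 + $63.49 = $125.44
Taxable wages = $1,058.18 − $125.44 = $932.74
Federal withholding: $932.74 × 0.22 = $205.20
City income tax: $932.74 × 0.015 = $13.99
Social Security (OASDI): $1,058.18 × 0.0634 = $67.09
Medicare tax: $1,058.18 × 0.02 = $21.16
Total deductions = $61.95 + $63.49 + $205.20 + $13.99 + $67.09 + $21.16 = $432.88
Net pay = $1,058.18 − $432.88 = $625.30

$625.30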